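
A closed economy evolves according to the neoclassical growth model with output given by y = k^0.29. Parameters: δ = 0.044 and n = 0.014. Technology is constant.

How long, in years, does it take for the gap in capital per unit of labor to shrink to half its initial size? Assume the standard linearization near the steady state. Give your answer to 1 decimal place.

Near the steady state the convergence rate is λ = (1 − α)(n + δ).
λ = (1 − 0.29) × 0.058 = 0.71 × 0.058 = 0.04118
Half-life = ln 2 / λ = 0.6931 / 0.04118 ≈ 16.83 years

about 16.8 years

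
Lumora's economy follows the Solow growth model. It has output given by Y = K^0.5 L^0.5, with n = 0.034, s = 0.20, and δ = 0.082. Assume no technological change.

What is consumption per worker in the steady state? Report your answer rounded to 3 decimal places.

c* ≈ 1.379

At the steady state, Δk = 0, so s·k^α = (n + δ)·k.
Rearranging, k^(1−α) = s / (n + δ).
k^0.5 = 0.20 / (0.034 + 0.082) = 0.20 / 0.116 = 1.7241
k* = 1.7241^(1/0.5) ≈ 2.9725
y* = (k*)^α = 2.9725^0.5 ≈ 1.7241
c* = (1 − s)·y* = (1 − 0.20) × 1.7241 ≈ 1.3793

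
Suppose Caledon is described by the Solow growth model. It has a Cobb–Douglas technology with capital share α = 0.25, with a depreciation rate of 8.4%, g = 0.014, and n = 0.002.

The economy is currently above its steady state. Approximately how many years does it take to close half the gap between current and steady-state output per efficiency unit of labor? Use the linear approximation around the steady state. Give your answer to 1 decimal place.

Near the steady state the convergence rate is λ = (1 − α)(n + g + δ).
λ = (1 − 0.25) × 0.100 = 0.75 × 0.100 = 0.0750
Half-life = ln 2 / λ = 0.6931 / 0.0750 ≈ 9.24 years

half-life ≈ 9.2 years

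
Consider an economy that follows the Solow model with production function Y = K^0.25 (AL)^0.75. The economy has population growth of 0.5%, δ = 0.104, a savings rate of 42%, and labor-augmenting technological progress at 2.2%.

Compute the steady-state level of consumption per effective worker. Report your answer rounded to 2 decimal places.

c* ≈ 0.86

Steady state requires s·f(k) = (n + g + δ)·k, i.e. s·k^α = (n + g + δ)·k.
Dividing both sides by k: k^(1−α) = s / (n + g + δ).
k^0.75 = 0.42 / (0.005 + 0.022 + 0.104) = 0.42 / 0.131 = 3.2061
k* = 3.2061^(1/0.75) ≈ 4.7275
y* = (k*)^α = 4.7275^0.25 ≈ 1.4745
c* = (1 − s)·y* = (1 − 0.42) × 1.4745 ≈ 0.8552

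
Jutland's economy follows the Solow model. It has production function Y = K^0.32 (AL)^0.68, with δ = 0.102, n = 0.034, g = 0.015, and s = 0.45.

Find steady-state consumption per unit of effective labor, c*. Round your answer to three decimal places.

c* = 0.919

Steady state requires s·f(k) = (n + g + δ)·k, i.e. s·k^α = (n + g + δ)·k.
Dividing both sides by k: k^(1−α) = s / (n + g + δ).
k^0.68 = 0.45 / (0.034 + 0.015 + 0.102) = 0.45 / 0.151 = 2.9801
k* = 2.9801^(1/0.68) ≈ 4.9819
y* = (k*)^α = 4.9819^0.32 ≈ 1.6717
c* = (1 − s)·y* = (1 − 0.45) × 1.6717 ≈ 0.9194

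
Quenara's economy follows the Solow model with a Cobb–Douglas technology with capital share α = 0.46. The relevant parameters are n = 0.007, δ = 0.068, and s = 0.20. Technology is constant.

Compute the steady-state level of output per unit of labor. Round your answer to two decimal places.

y* = 2.31

At the steady state, Δk = 0, so s·k^α = (n + δ)·k.
Dividing both sides by k: k^(1−α) = s / (n + δ).
k^0.54 = 0.20 / (0.007 + 0.068) = 0.20 / 0.075 = 2.6667
k* = 2.6667^(1/0.54) ≈ 6.1495
y* = (k*)^α = 6.1495^0.46 ≈ 2.3060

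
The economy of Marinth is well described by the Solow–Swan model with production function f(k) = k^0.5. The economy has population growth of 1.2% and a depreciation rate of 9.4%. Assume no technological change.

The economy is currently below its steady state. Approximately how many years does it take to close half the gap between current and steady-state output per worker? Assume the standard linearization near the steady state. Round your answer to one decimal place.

Near the steady state the convergence rate is λ = (1 − α)(n + δ).
λ = (1 − 0.5) × 0.106 = 0.5 × 0.106 = 0.0530
Half-life = ln 2 / λ = 0.6931 / 0.0530 ≈ 13.08 years

t_½ ≈ 13.1 years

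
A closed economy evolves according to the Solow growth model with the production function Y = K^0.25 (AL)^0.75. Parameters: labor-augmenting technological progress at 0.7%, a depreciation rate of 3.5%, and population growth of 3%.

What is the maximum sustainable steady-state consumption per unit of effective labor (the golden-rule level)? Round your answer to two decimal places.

c_gold ≈ 1.14

At the golden rule, f'(k) = n + g + δ, so α·k^(α−1) = n + g + δ and k_gold = (α/(n + g + δ))^(1/(1−α)).
k_gold = (0.25/0.072)^(1/0.75) = 3.4722^1.3333 ≈ 5.2576
c_gold = f(k_gold) − (n + g + δ)·k_gold = 1.5142 − 0.072×5.2576 ≈ 1.1357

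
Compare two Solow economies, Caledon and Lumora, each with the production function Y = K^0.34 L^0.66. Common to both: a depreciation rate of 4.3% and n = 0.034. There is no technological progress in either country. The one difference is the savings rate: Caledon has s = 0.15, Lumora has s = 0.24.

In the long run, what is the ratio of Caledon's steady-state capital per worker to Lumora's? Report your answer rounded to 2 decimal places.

Steady-state k* = [s/(n + δ)]^(1/(1−α)), so the ratio is [ (s_C/(n + δ)_C) / (s_L/(n + δ)_L) ]^1.5152.
s_C/(n + δ)_C = 0.15/0.077 = 1.9481; s_L/(n + δ)_L = 0.24/0.077 = 3.1169.
Ratio = (1.9481/3.1169)^1.5152 = 0.6250^1.5152 ≈ 0.4906

ratio ≈ 0.49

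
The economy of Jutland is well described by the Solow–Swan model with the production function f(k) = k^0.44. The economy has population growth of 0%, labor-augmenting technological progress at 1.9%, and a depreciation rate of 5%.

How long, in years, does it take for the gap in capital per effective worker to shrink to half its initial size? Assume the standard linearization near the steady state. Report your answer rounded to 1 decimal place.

Near the steady state the convergence rate is λ = (1 − α)(n + g + δ).
λ = (1 − 0.44) × 0.069 = 0.56 × 0.069 = 0.03864
Half-life = ln 2 / λ = 0.6931 / 0.03864 ≈ 17.94 years

t_½ ≈ 17.9 years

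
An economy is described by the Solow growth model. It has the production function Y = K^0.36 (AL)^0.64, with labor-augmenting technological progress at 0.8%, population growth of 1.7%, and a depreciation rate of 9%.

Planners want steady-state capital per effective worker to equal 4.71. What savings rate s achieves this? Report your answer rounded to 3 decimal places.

At the steady state, Δk = 0, so s·k^α = (n + g + δ)·k.
So s / (n + g + δ) = (k*)^(1−α) = 4.71^0.64 = 2.6961.
Therefore s = 2.6961 × (n + g + δ) = 2.6961 × 0.115 = 0.3101.

s ≈ 0.310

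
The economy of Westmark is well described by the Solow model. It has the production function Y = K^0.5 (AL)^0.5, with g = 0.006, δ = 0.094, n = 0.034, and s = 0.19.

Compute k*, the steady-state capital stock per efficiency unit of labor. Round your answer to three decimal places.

k* = 2.010

At the steady state, Δk = 0, so s·k^α = (n + g + δ)·k.
Rearranging, k^(1−α) = s / (n + g + δ).
k^0.5 = 0.19 / (0.034 + 0.006 + 0.094) = 0.19 / 0.134 = 1.4179
k* = 1.4179^(1/0.5) ≈ 2.0104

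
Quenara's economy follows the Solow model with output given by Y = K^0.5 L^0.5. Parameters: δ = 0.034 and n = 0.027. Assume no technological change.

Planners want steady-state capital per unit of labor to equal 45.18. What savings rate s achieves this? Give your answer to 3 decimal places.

s ≈ 0.410

In steady state, investment equals break-even investment: s·k^α = (n + δ)·k.
So s / (n + δ) = (k*)^(1−α) = 45.18^0.5 = 6.7216.
Therefore s = 6.7216 × (n + δ) = 6.7216 × 0.061 = 0.4100.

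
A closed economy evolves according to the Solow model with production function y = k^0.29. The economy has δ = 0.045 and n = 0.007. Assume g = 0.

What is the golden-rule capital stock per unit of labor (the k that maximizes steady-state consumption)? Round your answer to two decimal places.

The golden rule sets f'(k) = n + δ, i.e. α·k^(α−1) = n + δ.
So k^(1−α) = α / (n + δ) = 0.29 / 0.052 = 5.5769.
k_gold = 5.5769^(1/0.71) ≈ 11.2527

k_gold ≈ 11.25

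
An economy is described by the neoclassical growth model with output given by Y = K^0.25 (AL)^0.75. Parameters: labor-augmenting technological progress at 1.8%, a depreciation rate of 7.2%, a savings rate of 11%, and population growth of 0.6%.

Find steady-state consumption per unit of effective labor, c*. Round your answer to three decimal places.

c* = 0.931

Steady state requires s·f(k) = (n + g + δ)·k, i.e. s·k^α = (n + g + δ)·k.
Rearranging, k^(1−α) = s / (n + g + δ).
k^0.75 = 0.11 / (0.006 + 0.018 + 0.072) = 0.11 / 0.096 = 1.1458
k* = 1.1458^(1/0.75) ≈ 1.1990
y* = (k*)^α = 1.1990^0.25 ≈ 1.0464
c* = (1 − s)·y* = (1 − 0.11) × 1.0464 ≈ 0.9313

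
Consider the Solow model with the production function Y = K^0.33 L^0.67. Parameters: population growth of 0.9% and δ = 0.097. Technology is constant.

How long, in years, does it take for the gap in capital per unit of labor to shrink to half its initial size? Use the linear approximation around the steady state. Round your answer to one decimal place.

Near the steady state the convergence rate is λ = (1 − α)(n + δ).
λ = (1 − 0.33) × 0.106 = 0.67 × 0.106 = 0.07102
Half-life = ln 2 / λ = 0.6931 / 0.07102 ≈ 9.76 years

half-life ≈ 9.8 years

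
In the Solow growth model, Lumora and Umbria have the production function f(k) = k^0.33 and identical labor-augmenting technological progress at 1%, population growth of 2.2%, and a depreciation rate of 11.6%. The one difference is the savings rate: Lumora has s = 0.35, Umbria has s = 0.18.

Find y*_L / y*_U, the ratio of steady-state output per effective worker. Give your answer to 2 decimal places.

y*_L / y*_U ≈ 1.39

Steady-state y* = [s/(n + g + δ)]^(α/(1−α)), so the ratio is [ (s_L/(n + g + δ)_L) / (s_U/(n + g + δ)_U) ]^0.4925.
s_L/(n + g + δ)_L = 0.35/0.148 = 2.3649; s_U/(n + g + δ)_U = 0.18/0.148 = 1.2162.
Ratio = (2.3649/1.2162)^0.4925 = 1.9445^0.4925 ≈ 1.3875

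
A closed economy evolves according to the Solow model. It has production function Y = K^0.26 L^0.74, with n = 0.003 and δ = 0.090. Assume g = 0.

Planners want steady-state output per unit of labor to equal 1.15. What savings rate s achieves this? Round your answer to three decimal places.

At the steady state, Δk = 0, so s·k^α = (n + δ)·k.
Since y* = [s/(n + δ)]^(α/(1−α)), we have s/(n + δ) = (y*)^((1−α)/α) = 1.15^2.8462 = 1.4885.
Therefore s = 1.4885 × (n + δ) = 1.4885 × 0.093 = 0.1384.

s ≈ 0.138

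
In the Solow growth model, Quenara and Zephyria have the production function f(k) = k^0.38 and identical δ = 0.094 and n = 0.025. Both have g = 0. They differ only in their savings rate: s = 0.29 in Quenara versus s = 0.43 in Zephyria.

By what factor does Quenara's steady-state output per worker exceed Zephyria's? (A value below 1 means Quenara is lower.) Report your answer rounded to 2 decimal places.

Steady-state y* = [s/(n + δ)]^(α/(1−α)), so the ratio is [ (s_Q/(n + δ)_Q) / (s_Z/(n + δ)_Z) ]^0.6129.
s_Q/(n + δ)_Q = 0.29/0.119 = 2.4370; s_Z/(n + δ)_Z = 0.43/0.119 = 3.6134.
Ratio = (2.4370/3.6134)^0.6129 = 0.6744^0.6129 ≈ 0.7855

ratio ≈ 0.79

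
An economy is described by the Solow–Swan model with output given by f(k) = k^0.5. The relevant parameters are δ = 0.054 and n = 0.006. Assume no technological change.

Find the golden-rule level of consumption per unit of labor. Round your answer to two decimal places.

c_gold ≈ 4.17

At the golden rule, f'(k) = n + δ, so α·k^(α−1) = n + δ and k_gold = (α/(n + δ))^(1/(1−α)).
k_gold = (0.5/0.060)^(1/0.5) = 8.3333^2 ≈ 69.4439
c_gold = f(k_gold) − (n + δ)·k_gold = 8.3333 − 0.060×69.4439 ≈ 4.1667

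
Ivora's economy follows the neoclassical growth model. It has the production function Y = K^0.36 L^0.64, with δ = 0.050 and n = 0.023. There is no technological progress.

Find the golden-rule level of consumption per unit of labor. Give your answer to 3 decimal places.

At the golden rule, f'(k) = n + δ, so α·k^(α−1) = n + δ and k_gold = (α/(n + δ))^(1/(1−α)).
k_gold = (0.36/0.073)^(1/0.64) = 4.9315^1.5625 ≈ 12.0998
c_gold = f(k_gold) − (n + δ)·k_gold = 2.4536 − 0.073×12.0998 ≈ 1.5703

c_gold ≈ 1.570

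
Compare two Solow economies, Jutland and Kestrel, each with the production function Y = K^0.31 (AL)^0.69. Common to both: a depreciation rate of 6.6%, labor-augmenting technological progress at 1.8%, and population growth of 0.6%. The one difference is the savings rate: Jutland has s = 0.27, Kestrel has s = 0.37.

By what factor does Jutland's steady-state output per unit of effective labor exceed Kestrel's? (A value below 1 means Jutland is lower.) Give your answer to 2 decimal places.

ratio ≈ 0.87

Steady-state y* = [s/(n + g + δ)]^(α/(1−α)), so the ratio is [ (s_J/(n + g + δ)_J) / (s_K/(n + g + δ)_K) ]^0.4493.
s_J/(n + g + δ)_J = 0.27/0.090 = 3.0000; s_K/(n + g + δ)_K = 0.37/0.090 = 4.1111.
Ratio = (3.0000/4.1111)^0.4493 = 0.7297^0.4493 ≈ 0.8680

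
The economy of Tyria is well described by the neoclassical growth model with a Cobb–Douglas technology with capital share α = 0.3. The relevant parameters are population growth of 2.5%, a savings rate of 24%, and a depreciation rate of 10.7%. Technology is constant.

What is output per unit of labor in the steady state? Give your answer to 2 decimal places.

y* ≈ 1.29

At the steady state, Δk = 0, so s·k^α = (n + δ)·k.
Dividing both sides by k: k^(1−α) = s / (n + δ).
k^0.7 = 0.24 / (0.025 + 0.107) = 0.24 / 0.132 = 1.8182
k* = 1.8182^(1/0.7) ≈ 2.3492
y* = (k*)^α = 2.3492^0.3 ≈ 1.2920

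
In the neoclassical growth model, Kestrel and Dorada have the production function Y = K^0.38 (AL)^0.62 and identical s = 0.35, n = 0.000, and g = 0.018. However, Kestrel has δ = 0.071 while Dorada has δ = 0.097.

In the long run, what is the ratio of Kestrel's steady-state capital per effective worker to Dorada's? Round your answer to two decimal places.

k*_K / k*_D ≈ 1.51

Steady-state k* = [s/(n + g + δ)]^(1/(1−α)), so the ratio is [ (s_K/(n + g + δ)_K) / (s_D/(n + g + δ)_D) ]^1.6129.
s_K/(n + g + δ)_K = 0.35/0.089 = 3.9326; s_D/(n + g + δ)_D = 0.35/0.115 = 3.0435.
Ratio = (3.9326/3.0435)^1.6129 = 1.2921^1.6129 ≈ 1.5119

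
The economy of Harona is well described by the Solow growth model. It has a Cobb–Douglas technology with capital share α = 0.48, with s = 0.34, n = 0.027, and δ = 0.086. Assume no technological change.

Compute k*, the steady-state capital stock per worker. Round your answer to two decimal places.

k* = 8.32

Steady state requires s·f(k) = (n + δ)·k, i.e. s·k^α = (n + δ)·k.
Rearranging, k^(1−α) = s / (n + δ).
k^0.52 = 0.34 / (0.027 + 0.086) = 0.34 / 0.113 = 3.0088
k* = 3.0088^(1/0.52) ≈ 8.3174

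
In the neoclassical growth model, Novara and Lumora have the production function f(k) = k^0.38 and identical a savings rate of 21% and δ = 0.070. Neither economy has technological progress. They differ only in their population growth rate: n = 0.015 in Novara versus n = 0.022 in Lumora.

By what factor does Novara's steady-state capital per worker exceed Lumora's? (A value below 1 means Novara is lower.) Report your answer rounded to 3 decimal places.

ratio ≈ 1.136

Steady-state k* = [s/(n + δ)]^(1/(1−α)), so the ratio is [ (s_N/(n + δ)_N) / (s_L/(n + δ)_L) ]^1.6129.
s_N/(n + δ)_N = 0.21/0.085 = 2.4706; s_L/(n + δ)_L = 0.21/0.092 = 2.2826.
Ratio = (2.4706/2.2826)^1.6129 = 1.0824^1.6129 ≈ 1.1362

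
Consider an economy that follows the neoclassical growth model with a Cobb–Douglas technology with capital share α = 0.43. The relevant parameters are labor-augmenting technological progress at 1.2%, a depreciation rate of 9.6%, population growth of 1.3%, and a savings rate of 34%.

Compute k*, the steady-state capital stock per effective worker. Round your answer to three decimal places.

In steady state, investment equals break-even investment: s·k^α = (n + g + δ)·k.
Rearranging, k^(1−α) = s / (n + g + δ).
k^0.57 = 0.34 / (0.013 + 0.012 + 0.096) = 0.34 / 0.121 = 2.8099
k* = 2.8099^(1/0.57) ≈ 6.1260

k* ≈ 6.126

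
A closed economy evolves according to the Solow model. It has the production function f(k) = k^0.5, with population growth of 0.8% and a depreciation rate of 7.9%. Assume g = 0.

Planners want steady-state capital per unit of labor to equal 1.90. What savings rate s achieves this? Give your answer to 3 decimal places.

s ≈ 0.120

In steady state, investment equals break-even investment: s·k^α = (n + δ)·k.
So s / (n + δ) = (k*)^(1−α) = 1.90^0.5 = 1.3784.
Therefore s = 1.3784 × (n + δ) = 1.3784 × 0.087 = 0.1199.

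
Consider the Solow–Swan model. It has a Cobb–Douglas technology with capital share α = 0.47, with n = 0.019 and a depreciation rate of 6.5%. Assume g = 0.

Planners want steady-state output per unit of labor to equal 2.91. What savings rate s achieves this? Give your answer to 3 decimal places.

s ≈ 0.280

At the steady state, Δk = 0, so s·k^α = (n + δ)·k.
Since y* = [s/(n + δ)]^(α/(1−α)), we have s/(n + δ) = (y*)^((1−α)/α) = 2.91^1.1277 = 3.3353.
Therefore s = 3.3353 × (n + δ) = 3.3353 × 0.084 = 0.2802.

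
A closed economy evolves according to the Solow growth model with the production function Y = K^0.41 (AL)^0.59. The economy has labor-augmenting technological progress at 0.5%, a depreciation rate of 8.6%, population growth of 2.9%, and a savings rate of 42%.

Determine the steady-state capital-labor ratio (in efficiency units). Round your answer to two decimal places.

In steady state, investment equals break-even investment: s·k^α = (n + g + δ)·k.
Rearranging, k^(1−α) = s / (n + g + δ).
k^0.59 = 0.42 / (0.029 + 0.005 + 0.086) = 0.42 / 0.120 = 3.5000
k* = 3.5000^(1/0.59) ≈ 8.3589

k* = 8.36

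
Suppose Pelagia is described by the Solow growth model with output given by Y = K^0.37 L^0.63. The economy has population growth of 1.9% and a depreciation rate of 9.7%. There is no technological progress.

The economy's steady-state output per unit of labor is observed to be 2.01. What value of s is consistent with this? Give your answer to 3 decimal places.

Steady state requires s·f(k) = (n + δ)·k, i.e. s·k^α = (n + δ)·k.
Since y* = [s/(n + δ)]^(α/(1−α)), we have s/(n + δ) = (y*)^((1−α)/α) = 2.01^1.7027 = 3.2829.
Therefore s = 3.2829 × (n + δ) = 3.2829 × 0.116 = 0.3808.

s ≈ 0.381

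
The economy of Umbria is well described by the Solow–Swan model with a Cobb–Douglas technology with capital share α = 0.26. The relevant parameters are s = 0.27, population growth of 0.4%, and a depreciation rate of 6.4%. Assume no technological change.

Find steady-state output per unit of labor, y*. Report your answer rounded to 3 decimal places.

In steady state, investment equals break-even investment: s·k^α = (n + δ)·k.
Dividing both sides by k: k^(1−α) = s / (n + δ).
k^0.74 = 0.27 / (0.004 + 0.064) = 0.27 / 0.068 = 3.9706
k* = 3.9706^(1/0.74) ≈ 6.4456
y* = (k*)^α = 6.4456^0.26 ≈ 1.6233

y* = 1.623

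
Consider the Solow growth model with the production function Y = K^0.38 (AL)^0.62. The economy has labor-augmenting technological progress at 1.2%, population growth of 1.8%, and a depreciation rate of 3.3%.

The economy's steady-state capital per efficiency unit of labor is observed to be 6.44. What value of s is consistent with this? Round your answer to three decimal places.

In steady state, investment equals break-even investment: s·k^α = (n + g + δ)·k.
So s / (n + g + δ) = (k*)^(1−α) = 6.44^0.62 = 3.1733.
Therefore s = 3.1733 × (n + g + δ) = 3.1733 × 0.063 = 0.1999.

s ≈ 0.200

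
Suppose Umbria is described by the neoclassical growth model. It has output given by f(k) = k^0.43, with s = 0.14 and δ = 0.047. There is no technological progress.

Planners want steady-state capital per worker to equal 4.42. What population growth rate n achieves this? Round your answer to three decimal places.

n ≈ 0.013

In steady state, investment equals break-even investment: s·k^α = (n + δ)·k.
So s / (n + δ) = (k*)^(1−α) = 4.42^0.57 = 2.3329.
Therefore n + δ = s / 2.3329 = 0.14 / 2.3329 = 0.0600, so n = 0.0600 − 0.047 = 0.0130.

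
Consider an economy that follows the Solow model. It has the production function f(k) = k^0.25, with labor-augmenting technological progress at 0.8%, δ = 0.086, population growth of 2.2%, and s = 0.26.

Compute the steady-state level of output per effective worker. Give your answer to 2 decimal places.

y* ≈ 1.31

At the steady state, Δk = 0, so s·k^α = (n + g + δ)·k.
Dividing both sides by k: k^(1−α) = s / (n + g + δ).
k^0.75 = 0.26 / (0.022 + 0.008 + 0.086) = 0.26 / 0.116 = 2.2414
k* = 2.2414^(1/0.75) ≈ 2.9333
y* = (k*)^α = 2.9333^0.25 ≈ 1.3087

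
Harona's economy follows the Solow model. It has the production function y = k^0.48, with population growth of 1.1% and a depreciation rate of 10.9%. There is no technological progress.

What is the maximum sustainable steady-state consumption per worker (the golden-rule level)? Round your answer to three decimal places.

c_gold ≈ 1.870

At the golden rule, f'(k) = n + δ, so α·k^(α−1) = n + δ and k_gold = (α/(n + δ))^(1/(1−α)).
k_gold = (0.48/0.120)^(1/0.52) = 4.0000^1.9231 ≈ 14.3821
c_gold = f(k_gold) − (n + δ)·k_gold = 3.5955 − 0.120×14.3821 ≈ 1.8696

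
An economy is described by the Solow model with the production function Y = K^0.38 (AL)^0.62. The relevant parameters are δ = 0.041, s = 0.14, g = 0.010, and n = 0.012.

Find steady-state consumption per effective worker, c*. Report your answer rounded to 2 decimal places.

c* ≈ 1.40

Steady state requires s·f(k) = (n + g + δ)·k, i.e. s·k^α = (n + g + δ)·k.
Dividing both sides by k: k^(1−α) = s / (n + g + δ).
k^0.62 = 0.14 / (0.012 + 0.010 + 0.041) = 0.14 / 0.063 = 2.2222
k* = 2.2222^(1/0.62) ≈ 3.6252
y* = (k*)^α = 3.6252^0.38 ≈ 1.6313
c* = (1 − s)·y* = (1 − 0.14) × 1.6313 ≈ 1.4029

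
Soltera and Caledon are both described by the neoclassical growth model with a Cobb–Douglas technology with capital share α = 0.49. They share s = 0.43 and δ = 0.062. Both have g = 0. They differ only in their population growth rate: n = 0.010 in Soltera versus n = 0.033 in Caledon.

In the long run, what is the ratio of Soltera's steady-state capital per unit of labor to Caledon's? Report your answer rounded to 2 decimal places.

k*_S / k*_C ≈ 1.72

Steady-state k* = [s/(n + δ)]^(1/(1−α)), so the ratio is [ (s_S/(n + δ)_S) / (s_C/(n + δ)_C) ]^1.9608.
s_S/(n + δ)_S = 0.43/0.072 = 5.9722; s_C/(n + δ)_C = 0.43/0.095 = 4.5263.
Ratio = (5.9722/4.5263)^1.9608 = 1.3194^1.9608 ≈ 1.7220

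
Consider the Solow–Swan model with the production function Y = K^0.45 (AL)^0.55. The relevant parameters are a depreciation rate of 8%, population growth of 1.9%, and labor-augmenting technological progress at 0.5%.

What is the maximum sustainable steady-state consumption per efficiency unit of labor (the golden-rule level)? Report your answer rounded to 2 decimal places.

c_gold ≈ 1.82

At the golden rule, f'(k) = n + g + δ, so α·k^(α−1) = n + g + δ and k_gold = (α/(n + g + δ))^(1/(1−α)).
k_gold = (0.45/0.104)^(1/0.55) = 4.3269^1.8182 ≈ 14.3449
c_gold = f(k_gold) − (n + g + δ)·k_gold = 3.3152 − 0.104×14.3449 ≈ 1.8233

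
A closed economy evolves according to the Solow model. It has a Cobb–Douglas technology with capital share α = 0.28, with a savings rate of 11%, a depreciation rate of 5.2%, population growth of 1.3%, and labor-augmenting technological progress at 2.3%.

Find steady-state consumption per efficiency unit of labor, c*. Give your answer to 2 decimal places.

c* = 0.97

In steady state, investment equals break-even investment: s·k^α = (n + g + δ)·k.
Dividing both sides by k: k^(1−α) = s / (n + g + δ).
k^0.72 = 0.11 / (0.013 + 0.023 + 0.052) = 0.11 / 0.088 = 1.2500
k* = 1.2500^(1/0.72) ≈ 1.3633
y* = (k*)^α = 1.3633^0.28 ≈ 1.0907
c* = (1 − s)·y* = (1 − 0.11) × 1.0907 ≈ 0.9707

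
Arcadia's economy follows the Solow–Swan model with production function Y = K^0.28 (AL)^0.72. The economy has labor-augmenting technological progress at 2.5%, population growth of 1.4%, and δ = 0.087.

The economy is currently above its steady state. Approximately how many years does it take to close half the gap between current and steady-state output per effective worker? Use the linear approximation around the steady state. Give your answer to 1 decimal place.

about 7.6 years

Near the steady state the convergence rate is λ = (1 − α)(n + g + δ).
λ = (1 − 0.28) × 0.126 = 0.72 × 0.126 = 0.09072
Half-life = ln 2 / λ = 0.6931 / 0.09072 ≈ 7.64 years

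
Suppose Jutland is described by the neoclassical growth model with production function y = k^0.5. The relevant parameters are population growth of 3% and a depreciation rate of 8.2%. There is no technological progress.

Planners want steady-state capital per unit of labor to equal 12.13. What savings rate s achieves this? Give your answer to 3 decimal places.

Steady state requires s·f(k) = (n + δ)·k, i.e. s·k^α = (n + δ)·k.
So s / (n + δ) = (k*)^(1−α) = 12.13^0.5 = 3.4828.
Therefore s = 3.4828 × (n + δ) = 3.4828 × 0.112 = 0.3901.

s ≈ 0.390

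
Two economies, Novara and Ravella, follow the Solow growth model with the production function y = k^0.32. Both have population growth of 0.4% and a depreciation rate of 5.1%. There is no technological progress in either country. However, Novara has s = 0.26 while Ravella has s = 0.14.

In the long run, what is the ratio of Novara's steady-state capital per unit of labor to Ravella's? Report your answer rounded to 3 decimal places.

k*_N / k*_R ≈ 2.485

Steady-state k* = [s/(n + δ)]^(1/(1−α)), so the ratio is [ (s_N/(n + δ)_N) / (s_R/(n + δ)_R) ]^1.4706.
s_N/(n + δ)_N = 0.26/0.055 = 4.7273; s_R/(n + δ)_R = 0.14/0.055 = 2.5455.
Ratio = (4.7273/2.5455)^1.4706 = 1.8571^1.4706 ≈ 2.4851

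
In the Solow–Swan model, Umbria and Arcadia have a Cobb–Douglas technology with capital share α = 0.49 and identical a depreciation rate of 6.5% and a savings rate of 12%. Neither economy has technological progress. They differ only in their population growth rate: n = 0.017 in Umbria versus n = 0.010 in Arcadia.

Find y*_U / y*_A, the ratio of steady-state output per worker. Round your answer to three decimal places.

Steady-state y* = [s/(n + δ)]^(α/(1−α)), so the ratio is [ (s_U/(n + δ)_U) / (s_A/(n + δ)_A) ]^0.9608.
s_U/(n + δ)_U = 0.12/0.082 = 1.4634; s_A/(n + δ)_A = 0.12/0.075 = 1.6000.
Ratio = (1.4634/1.6000)^0.9608 = 0.9146^0.9608 ≈ 0.9178

y*_U / y*_A ≈ 0.918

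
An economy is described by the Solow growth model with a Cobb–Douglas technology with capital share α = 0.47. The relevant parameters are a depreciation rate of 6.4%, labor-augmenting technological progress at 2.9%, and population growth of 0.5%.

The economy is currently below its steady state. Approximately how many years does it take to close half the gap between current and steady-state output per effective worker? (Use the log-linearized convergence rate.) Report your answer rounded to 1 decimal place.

half-life ≈ 13.3 years

Near the steady state the convergence rate is λ = (1 − α)(n + g + δ).
λ = (1 − 0.47) × 0.098 = 0.53 × 0.098 = 0.05194
Half-life = ln 2 / λ = 0.6931 / 0.05194 ≈ 13.34 years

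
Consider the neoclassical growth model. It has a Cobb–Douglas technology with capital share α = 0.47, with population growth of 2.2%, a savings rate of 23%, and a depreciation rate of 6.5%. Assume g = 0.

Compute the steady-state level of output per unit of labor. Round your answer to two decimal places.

y* ≈ 2.37

In steady state, investment equals break-even investment: s·k^α = (n + δ)·k.
Rearranging, k^(1−α) = s / (n + δ).
k^0.53 = 0.23 / (0.022 + 0.065) = 0.23 / 0.087 = 2.6437
k* = 2.6437^(1/0.53) ≈ 6.2608
y* = (k*)^α = 6.2608^0.47 ≈ 2.3682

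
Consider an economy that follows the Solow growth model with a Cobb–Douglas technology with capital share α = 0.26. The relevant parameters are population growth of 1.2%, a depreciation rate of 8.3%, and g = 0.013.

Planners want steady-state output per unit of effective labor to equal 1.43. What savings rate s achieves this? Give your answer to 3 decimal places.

s ≈ 0.299

At the steady state, Δk = 0, so s·k^α = (n + g + δ)·k.
Since y* = [s/(n + g + δ)]^(α/(1−α)), we have s/(n + g + δ) = (y*)^((1−α)/α) = 1.43^2.8462 = 2.7677.
Therefore s = 2.7677 × (n + g + δ) = 2.7677 × 0.108 = 0.2989.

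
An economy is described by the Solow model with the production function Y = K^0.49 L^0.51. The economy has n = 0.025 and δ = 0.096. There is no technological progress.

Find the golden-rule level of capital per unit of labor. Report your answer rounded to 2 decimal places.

k_gold ≈ 15.52

The golden rule sets f'(k) = n + δ, i.e. α·k^(α−1) = n + δ.
So k^(1−α) = α / (n + δ) = 0.49 / 0.121 = 4.0496.
k_gold = 4.0496^(1/0.51) ≈ 15.5240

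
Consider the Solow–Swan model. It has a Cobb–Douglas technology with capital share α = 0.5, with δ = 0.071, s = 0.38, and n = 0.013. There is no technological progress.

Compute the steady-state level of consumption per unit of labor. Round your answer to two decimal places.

c* ≈ 2.80

At the steady state, Δk = 0, so s·k^α = (n + δ)·k.
Dividing both sides by k: k^(1−α) = s / (n + δ).
k^0.5 = 0.38 / (0.013 + 0.071) = 0.38 / 0.084 = 4.5238
k* = 4.5238^(1/0.5) ≈ 20.4648
y* = (k*)^α = 20.4648^0.5 ≈ 4.5238
c* = (1 − s)·y* = (1 − 0.38) × 4.5238 ≈ 2.8048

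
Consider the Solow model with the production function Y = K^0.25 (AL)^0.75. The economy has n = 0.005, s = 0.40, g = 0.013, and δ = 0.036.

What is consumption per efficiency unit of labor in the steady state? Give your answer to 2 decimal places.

c* = 1.17

At the steady state, Δk = 0, so s·k^α = (n + g + δ)·k.
Rearranging, k^(1−α) = s / (n + g + δ).
k^0.75 = 0.40 / (0.005 + 0.013 + 0.036) = 0.40 / 0.054 = 7.4074
k* = 7.4074^(1/0.75) ≈ 14.4396
y* = (k*)^α = 14.4396^0.25 ≈ 1.9493
c* = (1 − s)·y* = (1 − 0.40) × 1.9493 ≈ 1.1696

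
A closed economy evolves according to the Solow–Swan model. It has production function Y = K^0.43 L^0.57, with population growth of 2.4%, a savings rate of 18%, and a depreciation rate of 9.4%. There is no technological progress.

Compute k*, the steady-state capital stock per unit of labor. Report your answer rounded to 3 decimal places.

k* = 2.098

At the steady state, Δk = 0, so s·k^α = (n + δ)·k.
Rearranging, k^(1−α) = s / (n + δ).
k^0.57 = 0.18 / (0.024 + 0.094) = 0.18 / 0.118 = 1.5254
k* = 1.5254^(1/0.57) ≈ 2.0976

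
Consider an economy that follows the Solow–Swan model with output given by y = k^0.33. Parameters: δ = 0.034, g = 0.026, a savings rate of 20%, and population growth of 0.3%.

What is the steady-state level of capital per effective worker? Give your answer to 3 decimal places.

k* = 5.608

In steady state, investment equals break-even investment: s·k^α = (n + g + δ)·k.
Rearranging, k^(1−α) = s / (n + g + δ).
k^0.67 = 0.20 / (0.003 + 0.026 + 0.034) = 0.20 / 0.063 = 3.1746
k* = 3.1746^(1/0.67) ≈ 5.6078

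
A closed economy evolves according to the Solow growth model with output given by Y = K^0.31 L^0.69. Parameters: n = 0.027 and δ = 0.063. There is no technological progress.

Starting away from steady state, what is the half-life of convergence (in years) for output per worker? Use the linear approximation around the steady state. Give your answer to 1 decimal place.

half-life ≈ 11.2 years

Near the steady state the convergence rate is λ = (1 − α)(n + δ).
λ = (1 − 0.31) × 0.090 = 0.69 × 0.090 = 0.0621
Half-life = ln 2 / λ = 0.6931 / 0.0621 ≈ 11.16 years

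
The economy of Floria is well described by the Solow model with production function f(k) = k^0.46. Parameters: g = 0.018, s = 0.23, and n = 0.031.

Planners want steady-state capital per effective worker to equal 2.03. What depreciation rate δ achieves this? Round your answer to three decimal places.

At the steady state, Δk = 0, so s·k^α = (n + g + δ)·k.
So s / (n + g + δ) = (k*)^(1−α) = 2.03^0.54 = 1.4657.
Therefore n + g + δ = s / 1.4657 = 0.23 / 1.4657 = 0.1569, so δ = 0.1569 − 0.049 = 0.1079.

δ ≈ 0.108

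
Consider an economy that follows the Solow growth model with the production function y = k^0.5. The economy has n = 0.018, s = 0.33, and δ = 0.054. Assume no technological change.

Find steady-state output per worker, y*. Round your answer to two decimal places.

At the steady state, Δk = 0, so s·k^α = (n + δ)·k.
Rearranging, k^(1−α) = s / (n + δ).
k^0.5 = 0.33 / (0.018 + 0.054) = 0.33 / 0.072 = 4.5833
k* = 4.5833^(1/0.5) ≈ 21.0066
y* = (k*)^α = 21.0066^0.5 ≈ 4.5833

y* = 4.58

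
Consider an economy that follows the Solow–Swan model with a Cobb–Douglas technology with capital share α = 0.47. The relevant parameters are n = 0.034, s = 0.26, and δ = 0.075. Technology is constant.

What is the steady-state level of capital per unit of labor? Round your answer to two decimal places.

Steady state requires s·f(k) = (n + δ)·k, i.e. s·k^α = (n + δ)·k.
Rearranging, k^(1−α) = s / (n + δ).
k^0.53 = 0.26 / (0.034 + 0.075) = 0.26 / 0.109 = 2.3853
k* = 2.3853^(1/0.53) ≈ 5.1564

k* = 5.16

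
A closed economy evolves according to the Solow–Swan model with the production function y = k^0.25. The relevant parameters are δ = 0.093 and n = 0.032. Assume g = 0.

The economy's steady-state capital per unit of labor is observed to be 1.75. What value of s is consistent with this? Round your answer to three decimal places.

s ≈ 0.190

In steady state, investment equals break-even investment: s·k^α = (n + δ)·k.
So s / (n + δ) = (k*)^(1−α) = 1.75^0.75 = 1.5215.
Therefore s = 1.5215 × (n + δ) = 1.5215 × 0.125 = 0.1902.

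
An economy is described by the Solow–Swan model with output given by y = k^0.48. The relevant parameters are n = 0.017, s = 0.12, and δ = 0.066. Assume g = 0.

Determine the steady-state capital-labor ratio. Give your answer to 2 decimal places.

In steady state, investment equals break-even investment: s·k^α = (n + δ)·k.
Dividing both sides by k: k^(1−α) = s / (n + δ).
k^0.52 = 0.12 / (0.017 + 0.066) = 0.12 / 0.083 = 1.4458
k* = 1.4458^(1/0.52) ≈ 2.0319

k* ≈ 2.03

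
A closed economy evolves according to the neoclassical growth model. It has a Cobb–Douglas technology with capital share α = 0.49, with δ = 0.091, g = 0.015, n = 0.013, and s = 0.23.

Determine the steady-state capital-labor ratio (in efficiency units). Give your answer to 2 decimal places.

k* ≈ 3.64

Steady state requires s·f(k) = (n + g + δ)·k, i.e. s·k^α = (n + g + δ)·k.
Rearranging, k^(1−α) = s / (n + g + δ).
k^0.51 = 0.23 / (0.013 + 0.015 + 0.091) = 0.23 / 0.119 = 1.9328
k* = 1.9328^(1/0.51) ≈ 3.6404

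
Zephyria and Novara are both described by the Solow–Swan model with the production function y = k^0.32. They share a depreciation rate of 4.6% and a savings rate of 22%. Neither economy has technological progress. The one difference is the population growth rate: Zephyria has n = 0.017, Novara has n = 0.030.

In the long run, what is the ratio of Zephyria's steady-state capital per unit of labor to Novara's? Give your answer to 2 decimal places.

k*_Z / k*_N ≈ 1.32

Steady-state k* = [s/(n + δ)]^(1/(1−α)), so the ratio is [ (s_Z/(n + δ)_Z) / (s_N/(n + δ)_N) ]^1.4706.
s_Z/(n + δ)_Z = 0.22/0.063 = 3.4921; s_N/(n + δ)_N = 0.22/0.076 = 2.8947.
Ratio = (3.4921/2.8947)^1.4706 = 1.2064^1.4706 ≈ 1.3178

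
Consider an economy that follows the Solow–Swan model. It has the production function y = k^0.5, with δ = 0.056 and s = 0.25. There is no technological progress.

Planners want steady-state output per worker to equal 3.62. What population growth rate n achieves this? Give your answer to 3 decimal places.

n ≈ 0.013

In steady state, investment equals break-even investment: s·k^α = (n + δ)·k.
Since y* = [s/(n + δ)]^(α/(1−α)), we have s/(n + δ) = (y*)^((1−α)/α) = 3.62^1 = 3.6200.
Therefore n + δ = s / 3.6200 = 0.25 / 3.6200 = 0.0691, so n = 0.0691 − 0.056 = 0.0131.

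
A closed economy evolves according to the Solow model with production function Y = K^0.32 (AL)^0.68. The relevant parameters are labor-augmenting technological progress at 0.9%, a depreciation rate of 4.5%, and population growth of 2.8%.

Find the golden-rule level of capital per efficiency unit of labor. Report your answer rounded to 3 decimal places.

The golden rule sets f'(k) = n + g + δ, i.e. α·k^(α−1) = n + g + δ.
So k^(1−α) = α / (n + g + δ) = 0.32 / 0.082 = 3.9024.
k_gold = 3.9024^(1/0.68) ≈ 7.4064

k_gold ≈ 7.406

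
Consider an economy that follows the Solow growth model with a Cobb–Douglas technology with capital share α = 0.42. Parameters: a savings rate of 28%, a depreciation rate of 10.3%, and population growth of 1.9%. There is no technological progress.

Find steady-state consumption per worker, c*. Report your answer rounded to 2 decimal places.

c* ≈ 1.31

In steady state, investment equals break-even investment: s·k^α = (n + δ)·k.
Rearranging, k^(1−α) = s / (n + δ).
k^0.58 = 0.28 / (0.019 + 0.103) = 0.28 / 0.122 = 2.2951
k* = 2.2951^(1/0.58) ≈ 4.1886
y* = (k*)^α = 4.1886^0.42 ≈ 1.8250
c* = (1 − s)·y* = (1 − 0.28) × 1.8250 ≈ 1.3140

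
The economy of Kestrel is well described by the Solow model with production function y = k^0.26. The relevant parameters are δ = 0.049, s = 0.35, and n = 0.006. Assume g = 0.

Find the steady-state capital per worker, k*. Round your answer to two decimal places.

k* = 12.19

Steady state requires s·f(k) = (n + δ)·k, i.e. s·k^α = (n + δ)·k.
Rearranging, k^(1−α) = s / (n + δ).
k^0.74 = 0.35 / (0.006 + 0.049) = 0.35 / 0.055 = 6.3636
k* = 6.3636^(1/0.74) ≈ 12.1923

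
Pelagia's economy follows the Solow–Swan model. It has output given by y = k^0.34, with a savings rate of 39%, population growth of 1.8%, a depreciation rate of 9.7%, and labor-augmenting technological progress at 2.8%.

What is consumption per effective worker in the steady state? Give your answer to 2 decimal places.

c* ≈ 1.02

Steady state requires s·f(k) = (n + g + δ)·k, i.e. s·k^α = (n + g + δ)·k.
Rearranging, k^(1−α) = s / (n + g + δ).
k^0.66 = 0.39 / (0.018 + 0.028 + 0.097) = 0.39 / 0.143 = 2.7273
k* = 2.7273^(1/0.66) ≈ 4.5730
y* = (k*)^α = 4.5730^0.34 ≈ 1.6768
c* = (1 − s)·y* = (1 − 0.39) × 1.6768 ≈ 1.0228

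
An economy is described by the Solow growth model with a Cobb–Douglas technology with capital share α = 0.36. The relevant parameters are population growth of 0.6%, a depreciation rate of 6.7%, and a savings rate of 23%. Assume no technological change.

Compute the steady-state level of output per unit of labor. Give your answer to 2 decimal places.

y* = 1.91

Steady state requires s·f(k) = (n + δ)·k, i.e. s·k^α = (n + δ)·k.
Dividing both sides by k: k^(1−α) = s / (n + δ).
k^0.64 = 0.23 / (0.006 + 0.067) = 0.23 / 0.073 = 3.1507
k* = 3.1507^(1/0.64) ≈ 6.0084
y* = (k*)^α = 6.0084^0.36 ≈ 1.9070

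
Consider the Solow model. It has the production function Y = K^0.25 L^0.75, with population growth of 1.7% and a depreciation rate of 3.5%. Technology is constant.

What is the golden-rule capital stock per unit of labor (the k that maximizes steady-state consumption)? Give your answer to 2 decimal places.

k_gold ≈ 8.11

The golden rule sets f'(k) = n + δ, i.e. α·k^(α−1) = n + δ.
So k^(1−α) = α / (n + δ) = 0.25 / 0.052 = 4.8077.
k_gold = 4.8077^(1/0.75) ≈ 8.1143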